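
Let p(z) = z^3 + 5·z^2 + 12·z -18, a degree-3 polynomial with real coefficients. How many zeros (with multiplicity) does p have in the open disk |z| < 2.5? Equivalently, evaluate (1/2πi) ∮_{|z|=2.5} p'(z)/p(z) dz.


The zeros of p are: (-3 + 3i), (-3 - 3i), 1.
Their magnitudes are: 4.243, 4.243, 1.
Zeros with |z| < R = 2.5: 1.
Count = 1.
By the argument principle, (1/2πi) ∮_{|z|=R} p'(z)/p(z) dz equals exactly this count.

Number of zeros inside |z| < 2.5: 1.


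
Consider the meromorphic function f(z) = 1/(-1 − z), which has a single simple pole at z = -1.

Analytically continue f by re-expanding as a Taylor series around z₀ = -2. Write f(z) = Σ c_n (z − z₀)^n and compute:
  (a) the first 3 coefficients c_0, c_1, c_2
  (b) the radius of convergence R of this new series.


Let w = z − z₀, so z = z₀ + w.
Then -1 − z = -1 − (z₀ + w) = (-1 − z₀) − w = 1 − w.
f(z) = 1/(1 − w) = (1/(1)) · 1/(1 − w/(1)) = Σ_{n≥0} w^n / (1)^(n+1).
So c_n = 1/(1)^(n+1):
  c_0 = 1/(1)^1 = 1.
  c_1 = 1/(1)^2 = 1.
  c_2 = 1/(1)^3 = 1.
The series is valid for |w/d| < 1, i.e. |z − z₀| < |d|.
Radius of convergence: R = |-1 − z₀| = |1| = 1 (distance from z₀ to the singularity z = -1).

c_0 = 1, c_1 = 1, c_2 = 1; R = 1.


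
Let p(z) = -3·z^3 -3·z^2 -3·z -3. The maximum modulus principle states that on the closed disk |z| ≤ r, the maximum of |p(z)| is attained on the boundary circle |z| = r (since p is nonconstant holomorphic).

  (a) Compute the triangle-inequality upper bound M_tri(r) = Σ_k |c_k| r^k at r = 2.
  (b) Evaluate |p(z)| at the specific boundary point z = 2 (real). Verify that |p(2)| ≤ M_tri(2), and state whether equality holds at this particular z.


Coefficients: c_0 = -3, c_1 = -3, c_2 = -3, c_3 = -3. Radius r = 2.
Part (a). Triangle bound: M_tri(r) = Σ_k |c_k| r^k
  = |-3|·2^0 + |-3|·2^1 + |-3|·2^2 + |-3|·2^3
  = 3 + 6 + 12 + 24 = 45.
This bounds M(r) := max_{|z|=r} |p(z)| from above; equality holds iff all terms c_k z^k can be made to align in phase at a single z on |z|=r.
Part (b). At z = 2 (real, on the circle |z| = r):
  p(2) = (-3)·2^0 + (-3)·2^1 + (-3)·2^2 + (-3)·2^3 = -45.
  |p(2)| = 45.
Since all nonzero coefficients share the same sign, |p(2)| = 45 = M_tri(2); the triangle bound is attained at z = 2, so in fact M(r) = 45.

M_tri(2) = 45; |p(2)| = 45; equality at z=2: yes.


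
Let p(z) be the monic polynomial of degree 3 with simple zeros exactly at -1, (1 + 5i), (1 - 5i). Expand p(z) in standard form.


The polynomial is p(z) = ∏_{α ∈ S} (z − α), where S = {-1, (1 + 5i), (1 - 5i)}.
Expanding the product yields: p(z) = z^3 -z^2 + 24·z + 26.
Note conjugate pairs combine to real quadratics: (z − (1+5i))(z − (1−5i)) = z² − 2z + 26.
The resulting polynomial has degree 3 and real coefficients as required.

p(z) = z^3 -z^2 + 24·z + 26.


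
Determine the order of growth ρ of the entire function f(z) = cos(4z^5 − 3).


Write cos(w) = (e^{iw} ± e^{−iw})/(2 or 2i), so |cos(w)| ≤ e^{|w|}. With w = 4z^5 − 3, |w| ≤ 4r^5 + 3 on |z|=r, giving M(r) ≤ e^{4r^5 + 3} and ρ ≤ 5. For the lower bound, choose z on |z|=r with 4z^5 purely imaginary of modulus 4r^5; then |cos(4z^5 − 3)| grows like e^{4r^5}/2, so ρ ≥ 5. Hence ρ = 5.
Therefore ρ = 5.

Order ρ = 5.


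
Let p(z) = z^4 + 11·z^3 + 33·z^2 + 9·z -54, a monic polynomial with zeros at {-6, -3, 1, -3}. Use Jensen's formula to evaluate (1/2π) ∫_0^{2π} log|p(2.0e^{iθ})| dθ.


Zeros: -6, -3, -3, 1; r = 2.0.
Inside |z| < r: 1. Outside (|z| ≥ r): -6, -3, -3.
p(0) = -54, so log|p(0)| = log(54) = 3.9890.
Apply Jensen: I(r) = log|p(0)| + Σ_k log(r/|z_k|), summed over zeros inside |z| < r.
  log(r/|z_k|) for z_k = 1: log(2.0/1) = 0.6931
  Outside zeros (-6, -3, -3) contribute nothing to the Jensen sum.
Sum over inside zeros: 0.6931.
I(r) = log|p(0)| + (inside sum) = 3.9890 + 0.6931 = 4.6821.
Note: since some zeros are outside |z| ≤ r, the simplified n·log(r) form does NOT apply — only the inside zeros contribute.

I(r) ≈ 4.6821.


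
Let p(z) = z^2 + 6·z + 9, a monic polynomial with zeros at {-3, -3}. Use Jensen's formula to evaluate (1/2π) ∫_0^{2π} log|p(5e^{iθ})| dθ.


Zeros: -3, -3; r = 5.
Inside |z| < r: -3, -3. Outside (|z| ≥ r): ∅.
p(0) = 9, so log|p(0)| = log(9) = 2.1972.
Apply Jensen: I(r) = log|p(0)| + Σ_k log(r/|z_k|), summed over zeros inside |z| < r.
  log(r/|z_k|) for z_k = -3: log(5/3) = 0.5108
  log(r/|z_k|) for z_k = -3: log(5/3) = 0.5108
Sum over inside zeros: 1.0217.
I(r) = log|p(0)| + (inside sum) = 2.1972 + 1.0217 = 3.2189.
Closed form (all zeros inside, monic): I(r) = n·log(r) = 2·log(5) = 3.2189. ✓

I(r) ≈ 3.2189.


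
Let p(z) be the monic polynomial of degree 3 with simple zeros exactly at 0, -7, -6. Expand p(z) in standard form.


The polynomial is p(z) = ∏_{α ∈ S} (z − α), where S = {0, -7, -6}.
Expanding the product yields: p(z) = z^3 + 13·z^2 + 42·z.
The resulting polynomial has degree 3 and real coefficients as required.

p(z) = z^3 + 13·z^2 + 42·z.


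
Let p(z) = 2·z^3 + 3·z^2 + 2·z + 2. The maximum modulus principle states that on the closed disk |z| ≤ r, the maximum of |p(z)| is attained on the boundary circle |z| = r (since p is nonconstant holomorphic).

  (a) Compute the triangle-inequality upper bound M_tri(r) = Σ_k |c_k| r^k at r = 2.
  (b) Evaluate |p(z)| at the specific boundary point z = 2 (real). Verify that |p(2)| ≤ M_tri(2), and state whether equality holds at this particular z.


Coefficients: c_0 = 2, c_1 = 2, c_2 = 3, c_3 = 2. Radius r = 2.
Part (a). Triangle bound: M_tri(r) = Σ_k |c_k| r^k
  = |2|·2^0 + |2|·2^1 + |3|·2^2 + |2|·2^3
  = 2 + 4 + 12 + 16 = 34.
This bounds M(r) := max_{|z|=r} |p(z)| from above; equality holds iff all terms c_k z^k can be made to align in phase at a single z on |z|=r.
Part (b). At z = 2 (real, on the circle |z| = r):
  p(2) = (2)·2^0 + (2)·2^1 + (3)·2^2 + (2)·2^3 = 34.
  |p(2)| = 34.
Since all nonzero coefficients share the same sign, |p(2)| = 34 = M_tri(2); the triangle bound is attained at z = 2, so in fact M(r) = 34.

M_tri(2) = 34; |p(2)| = 34; equality at z=2: yes.


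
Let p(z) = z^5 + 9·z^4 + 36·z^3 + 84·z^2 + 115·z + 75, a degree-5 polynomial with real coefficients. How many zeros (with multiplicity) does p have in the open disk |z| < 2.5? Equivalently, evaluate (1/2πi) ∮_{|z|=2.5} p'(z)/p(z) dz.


The zeros of p are: (-1 + 2i), (-1 - 2i), (-2 + 1i), (-2 - 1i), -3.
Their magnitudes are: 2.236, 2.236, 2.236, 2.236, 3.
Zeros with |z| < R = 2.5: (-1 + 2i), (-1 - 2i), (-2 + 1i), (-2 - 1i).
Count = 4.
By the argument principle, (1/2πi) ∮_{|z|=R} p'(z)/p(z) dz equals exactly this count.

Number of zeros inside |z| < 2.5: 4.


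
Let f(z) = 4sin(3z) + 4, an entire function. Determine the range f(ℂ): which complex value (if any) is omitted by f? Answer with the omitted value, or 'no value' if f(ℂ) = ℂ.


Little Picard bounds the complement of f(ℂ) to at most one point.
sin is entire and surjective onto ℂ: for every w ∈ ℂ, sin(ζ) = w has a solution ζ ∈ ℂ (e.g., via the complex inverse arcsin). With ζ = 3z this gives z = ζ/(3). Then 4·sin(3z) takes every value in 4·ℂ = ℂ, and adding 4 is a bijection of ℂ. So f is surjective and omits no value. (Note: only on the real line is sin bounded by [−1, 1].)

Omitted value: no value.


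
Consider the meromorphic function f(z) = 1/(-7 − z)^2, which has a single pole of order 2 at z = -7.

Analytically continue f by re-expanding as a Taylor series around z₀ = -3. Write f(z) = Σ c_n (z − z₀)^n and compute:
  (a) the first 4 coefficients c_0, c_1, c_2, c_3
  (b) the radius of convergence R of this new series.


Let w = z − z₀, so z = z₀ + w.
Then -7 − z = -7 − (z₀ + w) = (-7 − z₀) − w = -4 − w.
f(z) = 1/(-4 − w)^2 = (1/(-4)^2) · (1 − w/(-4))^{−2}.
By the binomial series (1−u)^{−2} = Σ_{n≥0} C(n+1, 1) u^n for |u|<1, with u = w/(-4):
  c_n = C(n+1, 1) / (-4)^(n+2).
  c_0 = 1/(-4)^2 = 1/16.
  c_1 = 2/(-4)^3 = -1/32.
  c_2 = 3/(-4)^4 = 3/256.
  c_3 = 4/(-4)^5 = -1/256.
The series is valid for |w/d| < 1, i.e. |z − z₀| < |d|.
Radius of convergence: R = |-7 − z₀| = |-4| = 4 (distance from z₀ to the singularity z = -7).

c_0 = 1/16, c_1 = -1/32, c_2 = 3/256, c_3 = -1/256; R = 4.


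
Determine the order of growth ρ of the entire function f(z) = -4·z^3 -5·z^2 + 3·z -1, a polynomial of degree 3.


|f(z)| ≤ Σ|c_k|·r^k = O(r^3) as r → ∞. Polynomial growth is O(e^{r^ε}) for every ε > 0 (since r^3/e^{r^ε} → 0), so ρ ≤ ε for all ε > 0, i.e. ρ = 0. Every nonconstant polynomial has order 0.
Therefore ρ = 0.

Order ρ = 0.


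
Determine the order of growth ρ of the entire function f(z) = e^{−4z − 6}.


|e^{−4z − 6}| = e^{Re(-4·z) + -6} ≤ e^{4|z|^1 + -6} = e^{4r^1 + -6} on |z| = r, so ρ ≤ 1. Choosing z on |z|=r so that -4·z is real positive (always possible by picking arg z appropriately) gives |f(z)| = e^{4r^1 + -6}, matching the bound. The additive constant -6 does not affect log log M(r) ~ 1·log r. Hence ρ = 1.
Therefore ρ = 1.

Order ρ = 1.


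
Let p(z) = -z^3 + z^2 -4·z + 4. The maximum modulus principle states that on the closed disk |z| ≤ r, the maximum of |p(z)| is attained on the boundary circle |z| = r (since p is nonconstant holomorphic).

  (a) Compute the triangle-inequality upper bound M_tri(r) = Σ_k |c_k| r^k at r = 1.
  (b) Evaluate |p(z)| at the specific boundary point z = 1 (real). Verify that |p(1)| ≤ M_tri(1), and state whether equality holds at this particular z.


Coefficients: c_0 = 4, c_1 = -4, c_2 = 1, c_3 = -1. Radius r = 1.
Part (a). Triangle bound: M_tri(r) = Σ_k |c_k| r^k
  = |4|·1^0 + |-4|·1^1 + |1|·1^2 + |-1|·1^3
  = 4 + 4 + 1 + 1 = 10.
This bounds M(r) := max_{|z|=r} |p(z)| from above; equality holds iff all terms c_k z^k can be made to align in phase at a single z on |z|=r.
Part (b). At z = 1 (real, on the circle |z| = r):
  p(1) = (4)·1^0 + (-4)·1^1 + (1)·1^2 + (-1)·1^3 = 0.
  |p(1)| = 0.
Check: |p(1)| = 0 ≤ 10 = M_tri(1). ✓ Equality does not hold at z = 1 (the coefficients have mixed signs, so the terms do not all align in phase there).

M_tri(1) = 10; |p(1)| = 0; equality at z=1: no.


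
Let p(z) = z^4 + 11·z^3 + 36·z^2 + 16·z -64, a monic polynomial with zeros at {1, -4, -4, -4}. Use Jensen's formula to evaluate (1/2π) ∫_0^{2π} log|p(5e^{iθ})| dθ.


Zeros: -4, -4, -4, 1; r = 5.
Inside |z| < r: -4, -4, -4, 1. Outside (|z| ≥ r): ∅.
p(0) = -64, so log|p(0)| = log(64) = 4.1589.
Apply Jensen: I(r) = log|p(0)| + Σ_k log(r/|z_k|), summed over zeros inside |z| < r.
  log(r/|z_k|) for z_k = 1: log(5/1) = 1.6094
  log(r/|z_k|) for z_k = -4: log(5/4) = 0.2231
  log(r/|z_k|) for z_k = -4: log(5/4) = 0.2231
  log(r/|z_k|) for z_k = -4: log(5/4) = 0.2231
Sum over inside zeros: 2.2789.
I(r) = log|p(0)| + (inside sum) = 4.1589 + 2.2789 = 6.4378.
Closed form (all zeros inside, monic): I(r) = n·log(r) = 4·log(5) = 6.4378. ✓

I(r) ≈ 6.4378.


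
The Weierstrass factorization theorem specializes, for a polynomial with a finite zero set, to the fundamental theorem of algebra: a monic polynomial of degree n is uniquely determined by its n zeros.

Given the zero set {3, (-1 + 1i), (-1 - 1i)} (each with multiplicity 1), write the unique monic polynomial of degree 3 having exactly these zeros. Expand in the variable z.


The polynomial is p(z) = ∏_{α ∈ S} (z − α), where S = {3, (-1 + 1i), (-1 - 1i)}.
Expanding the product yields: p(z) = z^3 -z^2 -4·z -6.
Note conjugate pairs combine to real quadratics: (z − (-1+1i))(z − (-1−1i)) = z² + 2z + 2.
The resulting polynomial has degree 3 and real coefficients as required.

p(z) = z^3 -z^2 -4·z -6.


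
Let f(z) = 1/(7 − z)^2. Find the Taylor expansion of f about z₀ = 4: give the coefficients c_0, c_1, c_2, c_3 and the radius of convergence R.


Let w = z − z₀, so z = z₀ + w.
Then 7 − z = 7 − (z₀ + w) = (7 − z₀) − w = 3 − w.
f(z) = 1/(3 − w)^2 = (1/(3)^2) · (1 − w/(3))^{−2}.
By the binomial series (1−u)^{−2} = Σ_{n≥0} C(n+1, 1) u^n for |u|<1, with u = w/(3):
  c_n = C(n+1, 1) / (3)^(n+2).
  c_0 = 1/(3)^2 = 1/9.
  c_1 = 2/(3)^3 = 2/27.
  c_2 = 3/(3)^4 = 1/27.
  c_3 = 4/(3)^5 = 4/243.
The series is valid for |w/d| < 1, i.e. |z − z₀| < |d|.
Radius of convergence: R = |7 − z₀| = |3| = 3 (distance from z₀ to the singularity z = 7).

c_0 = 1/9, c_1 = 2/27, c_2 = 1/27, c_3 = 4/243; R = 3.


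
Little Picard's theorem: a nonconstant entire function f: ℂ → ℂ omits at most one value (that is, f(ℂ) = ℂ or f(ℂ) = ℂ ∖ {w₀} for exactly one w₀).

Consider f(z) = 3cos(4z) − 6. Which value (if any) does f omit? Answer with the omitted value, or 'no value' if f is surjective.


Little Picard bounds the complement of f(ℂ) to at most one point.
cos is entire and surjective onto ℂ: for every w ∈ ℂ, cos(ζ) = w has a solution ζ ∈ ℂ (e.g., via the complex inverse arccos). With ζ = 4z this gives z = ζ/(4). Then 3·cos(4z) takes every value in 3·ℂ = ℂ, and adding -6 is a bijection of ℂ. So f is surjective and omits no value. (Note: only on the real line is cos bounded by [−1, 1].)

Omitted value: no value.


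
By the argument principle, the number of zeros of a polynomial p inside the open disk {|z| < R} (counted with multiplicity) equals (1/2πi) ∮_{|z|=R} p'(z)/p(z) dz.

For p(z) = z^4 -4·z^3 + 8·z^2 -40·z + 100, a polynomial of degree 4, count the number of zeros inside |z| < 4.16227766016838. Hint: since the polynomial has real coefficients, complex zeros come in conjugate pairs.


The zeros of p are: (3 + 1i), (3 - 1i), (-1 + 3i), (-1 - 3i).
Their magnitudes are: 3.162, 3.162, 3.162, 3.162.
Zeros with |z| < R = 4.16227766016838: (3 + 1i), (3 - 1i), (-1 + 3i), (-1 - 3i).
Count = 4.
By the argument principle, (1/2πi) ∮_{|z|=R} p'(z)/p(z) dz equals exactly this count.

Number of zeros inside |z| < 4.16227766016838: 4.


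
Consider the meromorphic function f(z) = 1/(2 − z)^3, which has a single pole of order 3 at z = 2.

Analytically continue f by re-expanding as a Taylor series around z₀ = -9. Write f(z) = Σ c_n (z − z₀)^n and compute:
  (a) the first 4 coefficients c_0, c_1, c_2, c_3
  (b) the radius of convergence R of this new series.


Let w = z − z₀, so z = z₀ + w.
Then 2 − z = 2 − (z₀ + w) = (2 − z₀) − w = 11 − w.
f(z) = 1/(11 − w)^3 = (1/(11)^3) · (1 − w/(11))^{−3}.
By the binomial series (1−u)^{−3} = Σ_{n≥0} C(n+2, 2) u^n for |u|<1, with u = w/(11):
  c_n = C(n+2, 2) / (11)^(n+3).
  c_0 = 1/(11)^3 = 1/1331.
  c_1 = 3/(11)^4 = 3/14641.
  c_2 = 6/(11)^5 = 6/161051.
  c_3 = 10/(11)^6 = 10/1771561.
The series is valid for |w/d| < 1, i.e. |z − z₀| < |d|.
Radius of convergence: R = |2 − z₀| = |11| = 11 (distance from z₀ to the singularity z = 2).

c_0 = 1/1331, c_1 = 3/14641, c_2 = 6/161051, c_3 = 10/1771561; R = 11.


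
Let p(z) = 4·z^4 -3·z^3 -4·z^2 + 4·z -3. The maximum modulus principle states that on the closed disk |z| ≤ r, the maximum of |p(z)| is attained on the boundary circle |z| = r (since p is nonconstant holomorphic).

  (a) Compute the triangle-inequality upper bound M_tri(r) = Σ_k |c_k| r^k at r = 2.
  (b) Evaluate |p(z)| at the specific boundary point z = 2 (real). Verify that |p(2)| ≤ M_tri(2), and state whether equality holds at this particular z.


Coefficients: c_0 = -3, c_1 = 4, c_2 = -4, c_3 = -3, c_4 = 4. Radius r = 2.
Part (a). Triangle bound: M_tri(r) = Σ_k |c_k| r^k
  = |-3|·2^0 + |4|·2^1 + |-4|·2^2 + |-3|·2^3 + |4|·2^4
  = 3 + 8 + 16 + 24 + 64 = 115.
This bounds M(r) := max_{|z|=r} |p(z)| from above; equality holds iff all terms c_k z^k can be made to align in phase at a single z on |z|=r.
Part (b). At z = 2 (real, on the circle |z| = r):
  p(2) = (-3)·2^0 + (4)·2^1 + (-4)·2^2 + (-3)·2^3 + (4)·2^4 = 29.
  |p(2)| = 29.
Check: |p(2)| = 29 ≤ 115 = M_tri(2). ✓ Equality does not hold at z = 2 (the coefficients have mixed signs, so the terms do not all align in phase there).

M_tri(2) = 115; |p(2)| = 29; equality at z=2: no.


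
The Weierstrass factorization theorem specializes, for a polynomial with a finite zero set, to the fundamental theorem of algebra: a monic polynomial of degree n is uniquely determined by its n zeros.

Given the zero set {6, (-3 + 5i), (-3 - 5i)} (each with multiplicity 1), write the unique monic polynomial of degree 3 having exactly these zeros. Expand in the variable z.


The polynomial is p(z) = ∏_{α ∈ S} (z − α), where S = {6, (-3 + 5i), (-3 - 5i)}.
Expanding the product yields: p(z) = z^3 -2·z -204.
Note conjugate pairs combine to real quadratics: (z − (-3+5i))(z − (-3−5i)) = z² + 6z + 34.
The resulting polynomial has degree 3 and real coefficients as required.

p(z) = z^3 -2·z -204.


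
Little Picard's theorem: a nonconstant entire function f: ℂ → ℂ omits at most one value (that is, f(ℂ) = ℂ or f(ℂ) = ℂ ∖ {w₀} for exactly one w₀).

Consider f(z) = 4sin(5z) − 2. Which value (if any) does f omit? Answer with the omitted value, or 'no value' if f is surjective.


Little Picard bounds the complement of f(ℂ) to at most one point.
sin is entire and surjective onto ℂ: for every w ∈ ℂ, sin(ζ) = w has a solution ζ ∈ ℂ (e.g., via the complex inverse arcsin). With ζ = 5z this gives z = ζ/(5). Then 4·sin(5z) takes every value in 4·ℂ = ℂ, and adding -2 is a bijection of ℂ. So f is surjective and omits no value. (Note: only on the real line is sin bounded by [−1, 1].)

Omitted value: no value.


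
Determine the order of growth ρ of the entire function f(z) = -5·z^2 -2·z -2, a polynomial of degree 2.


|f(z)| ≤ Σ|c_k|·r^k = O(r^2) as r → ∞. Polynomial growth is O(e^{r^ε}) for every ε > 0 (since r^2/e^{r^ε} → 0), so ρ ≤ ε for all ε > 0, i.e. ρ = 0. Every nonconstant polynomial has order 0.
Therefore ρ = 0.

Order ρ = 0.


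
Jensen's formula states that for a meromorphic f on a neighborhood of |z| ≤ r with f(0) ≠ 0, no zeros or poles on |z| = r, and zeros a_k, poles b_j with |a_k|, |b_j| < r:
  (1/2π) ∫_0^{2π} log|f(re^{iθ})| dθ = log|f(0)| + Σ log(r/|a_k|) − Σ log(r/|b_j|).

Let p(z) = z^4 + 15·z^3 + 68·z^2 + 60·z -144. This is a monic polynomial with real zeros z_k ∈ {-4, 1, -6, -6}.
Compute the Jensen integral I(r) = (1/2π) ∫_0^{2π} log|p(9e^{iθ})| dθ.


Zeros: -6, -6, -4, 1; r = 9.
Inside |z| < r: -6, -6, -4, 1. Outside (|z| ≥ r): ∅.
p(0) = -144, so log|p(0)| = log(144) = 4.9698.
Apply Jensen: I(r) = log|p(0)| + Σ_k log(r/|z_k|), summed over zeros inside |z| < r.
  log(r/|z_k|) for z_k = -4: log(9/4) = 0.8109
  log(r/|z_k|) for z_k = 1: log(9/1) = 2.1972
  log(r/|z_k|) for z_k = -6: log(9/6) = 0.4055
  log(r/|z_k|) for z_k = -6: log(9/6) = 0.4055
Sum over inside zeros: 3.8191.
I(r) = log|p(0)| + (inside sum) = 4.9698 + 3.8191 = 8.7889.
Closed form (all zeros inside, monic): I(r) = n·log(r) = 4·log(9) = 8.7889. ✓

I(r) ≈ 8.7889.


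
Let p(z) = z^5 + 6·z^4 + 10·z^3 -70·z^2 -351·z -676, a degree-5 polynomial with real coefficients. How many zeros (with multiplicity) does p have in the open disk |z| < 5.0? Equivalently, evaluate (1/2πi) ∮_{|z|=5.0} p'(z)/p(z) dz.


The zeros of p are: (-2 + 3i), (-2 - 3i), 4, (-3 + 2i), (-3 - 2i).
Their magnitudes are: 3.606, 3.606, 4, 3.606, 3.606.
Zeros with |z| < R = 5.0: (-2 + 3i), (-2 - 3i), 4, (-3 + 2i), (-3 - 2i).
Count = 5.
By the argument principle, (1/2πi) ∮_{|z|=R} p'(z)/p(z) dz equals exactly this count.

Number of zeros inside |z| < 5.0: 5.


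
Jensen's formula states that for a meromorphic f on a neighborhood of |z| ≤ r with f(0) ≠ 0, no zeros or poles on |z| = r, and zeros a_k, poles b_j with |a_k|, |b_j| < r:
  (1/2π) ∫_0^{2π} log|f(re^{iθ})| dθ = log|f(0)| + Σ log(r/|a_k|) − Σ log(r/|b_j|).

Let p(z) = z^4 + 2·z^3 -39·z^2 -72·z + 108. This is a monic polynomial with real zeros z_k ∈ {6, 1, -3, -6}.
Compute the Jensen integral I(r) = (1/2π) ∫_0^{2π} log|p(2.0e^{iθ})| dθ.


Zeros: -6, -3, 1, 6; r = 2.0.
Inside |z| < r: 1. Outside (|z| ≥ r): -6, -3, 6.
p(0) = 108, so log|p(0)| = log(108) = 4.6821.
Apply Jensen: I(r) = log|p(0)| + Σ_k log(r/|z_k|), summed over zeros inside |z| < r.
  log(r/|z_k|) for z_k = 1: log(2.0/1) = 0.6931
  Outside zeros (-6, -3, 6) contribute nothing to the Jensen sum.
Sum over inside zeros: 0.6931.
I(r) = log|p(0)| + (inside sum) = 4.6821 + 0.6931 = 5.3753.
Note: since some zeros are outside |z| ≤ r, the simplified n·log(r) form does NOT apply — only the inside zeros contribute.

I(r) ≈ 5.3753.


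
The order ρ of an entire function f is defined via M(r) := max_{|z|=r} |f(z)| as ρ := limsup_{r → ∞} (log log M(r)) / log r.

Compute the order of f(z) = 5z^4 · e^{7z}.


M(r) = max_{|z|=r} |5|·|z|^4·|e^{7z}| = 5·r^4 · e^{7r^1} (the factors attain their maxima compatibly on |z|=r). Then log M(r) = log 5 + 4·log r + 7r^1, dominated by the last term, so log log M(r) ~ 1·log r. The polynomial factor 5z^4 contributes only a log r term and does not affect the order. ρ = 1.
Therefore ρ = 1.

Order ρ = 1.


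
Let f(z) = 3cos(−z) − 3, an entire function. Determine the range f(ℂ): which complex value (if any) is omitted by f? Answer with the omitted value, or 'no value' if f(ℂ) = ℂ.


Little Picard bounds the complement of f(ℂ) to at most one point.
cos is entire and surjective onto ℂ: for every w ∈ ℂ, cos(ζ) = w has a solution ζ ∈ ℂ (e.g., via the complex inverse arccos). With ζ = −z this gives z = ζ/(-1). Then 3·cos(−z) takes every value in 3·ℂ = ℂ, and adding -3 is a bijection of ℂ. So f is surjective and omits no value. (Note: only on the real line is cos bounded by [−1, 1].)

Omitted value: no value.


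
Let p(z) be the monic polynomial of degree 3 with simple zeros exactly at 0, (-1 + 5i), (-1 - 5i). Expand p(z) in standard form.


The polynomial is p(z) = ∏_{α ∈ S} (z − α), where S = {0, (-1 + 5i), (-1 - 5i)}.
Expanding the product yields: p(z) = z^3 + 2·z^2 + 26·z.
Note conjugate pairs combine to real quadratics: (z − (-1+5i))(z − (-1−5i)) = z² + 2z + 26.
The resulting polynomial has degree 3 and real coefficients as required.

p(z) = z^3 + 2·z^2 + 26·z.


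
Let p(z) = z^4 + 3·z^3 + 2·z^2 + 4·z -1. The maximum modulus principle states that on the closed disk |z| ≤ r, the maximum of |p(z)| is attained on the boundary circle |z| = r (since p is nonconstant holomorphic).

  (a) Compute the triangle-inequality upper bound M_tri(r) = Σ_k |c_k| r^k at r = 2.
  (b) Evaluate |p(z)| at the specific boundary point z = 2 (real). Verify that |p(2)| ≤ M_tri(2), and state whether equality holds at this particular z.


Coefficients: c_0 = -1, c_1 = 4, c_2 = 2, c_3 = 3, c_4 = 1. Radius r = 2.
Part (a). Triangle bound: M_tri(r) = Σ_k |c_k| r^k
  = |-1|·2^0 + |4|·2^1 + |2|·2^2 + |3|·2^3 + |1|·2^4
  = 1 + 8 + 8 + 24 + 16 = 57.
This bounds M(r) := max_{|z|=r} |p(z)| from above; equality holds iff all terms c_k z^k can be made to align in phase at a single z on |z|=r.
Part (b). At z = 2 (real, on the circle |z| = r):
  p(2) = (-1)·2^0 + (4)·2^1 + (2)·2^2 + (3)·2^3 + (1)·2^4 = 55.
  |p(2)| = 55.
Check: |p(2)| = 55 ≤ 57 = M_tri(2). ✓ Equality does not hold at z = 2 (the coefficients have mixed signs, so the terms do not all align in phase there).

M_tri(2) = 57; |p(2)| = 55; equality at z=2: no.


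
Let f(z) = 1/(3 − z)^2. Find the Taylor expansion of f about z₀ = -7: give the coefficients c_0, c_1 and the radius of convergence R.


Let w = z − z₀, so z = z₀ + w.
Then 3 − z = 3 − (z₀ + w) = (3 − z₀) − w = 10 − w.
f(z) = 1/(10 − w)^2 = (1/(10)^2) · (1 − w/(10))^{−2}.
By the binomial series (1−u)^{−2} = Σ_{n≥0} C(n+1, 1) u^n for |u|<1, with u = w/(10):
  c_n = C(n+1, 1) / (10)^(n+2).
  c_0 = 1/(10)^2 = 1/100.
  c_1 = 2/(10)^3 = 1/500.
The series is valid for |w/d| < 1, i.e. |z − z₀| < |d|.
Radius of convergence: R = |3 − z₀| = |10| = 10 (distance from z₀ to the singularity z = 3).

c_0 = 1/100, c_1 = 1/500; R = 10.


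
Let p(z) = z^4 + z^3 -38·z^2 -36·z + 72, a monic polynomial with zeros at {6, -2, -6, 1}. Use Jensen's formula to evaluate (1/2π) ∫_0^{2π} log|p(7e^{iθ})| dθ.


Zeros: -6, -2, 1, 6; r = 7.
Inside |z| < r: -6, -2, 1, 6. Outside (|z| ≥ r): ∅.
p(0) = 72, so log|p(0)| = log(72) = 4.2767.
Apply Jensen: I(r) = log|p(0)| + Σ_k log(r/|z_k|), summed over zeros inside |z| < r.
  log(r/|z_k|) for z_k = 6: log(7/6) = 0.1542
  log(r/|z_k|) for z_k = -2: log(7/2) = 1.2528
  log(r/|z_k|) for z_k = -6: log(7/6) = 0.1542
  log(r/|z_k|) for z_k = 1: log(7/1) = 1.9459
Sum over inside zeros: 3.5070.
I(r) = log|p(0)| + (inside sum) = 4.2767 + 3.5070 = 7.7836.
Closed form (all zeros inside, monic): I(r) = n·log(r) = 4·log(7) = 7.7836. ✓

I(r) ≈ 7.7836.


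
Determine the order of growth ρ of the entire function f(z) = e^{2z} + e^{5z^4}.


Each summand is entire of order 1 and 4 respectively (as in the single-exponential case). The order of a sum is at most the max of the orders, so ρ ≤ 4. For the lower bound: on |z|=r choose arg z so that 5z^4 is real positive; then |e^{5z^4}| = e^{5r^4} while |e^{2z}| ≤ e^{2r^1} = o(e^{5r^4}). So |f| ≥ e^{5r^4}(1 − o(1)) and ρ ≥ 4. Hence ρ = max(1, 4) = 4.
Therefore ρ = 4.

Order ρ = 4.


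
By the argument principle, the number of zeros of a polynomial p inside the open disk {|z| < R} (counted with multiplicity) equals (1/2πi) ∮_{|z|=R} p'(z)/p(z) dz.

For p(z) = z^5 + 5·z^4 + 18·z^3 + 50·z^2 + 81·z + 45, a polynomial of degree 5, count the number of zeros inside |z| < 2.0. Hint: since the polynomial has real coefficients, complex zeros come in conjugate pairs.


The zeros of p are: (0 + 3i), (0 - 3i), -1, (-2 + 1i), (-2 - 1i).
Their magnitudes are: 3, 3, 1, 2.236, 2.236.
Zeros with |z| < R = 2.0: -1.
Count = 1.
By the argument principle, (1/2πi) ∮_{|z|=R} p'(z)/p(z) dz equals exactly this count.

Number of zeros inside |z| < 2.0: 1.


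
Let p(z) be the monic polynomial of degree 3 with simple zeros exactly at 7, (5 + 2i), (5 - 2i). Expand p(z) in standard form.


The polynomial is p(z) = ∏_{α ∈ S} (z − α), where S = {7, (5 + 2i), (5 - 2i)}.
Expanding the product yields: p(z) = z^3 -17·z^2 + 99·z -203.
Note conjugate pairs combine to real quadratics: (z − (5+2i))(z − (5−2i)) = z² − 10z + 29.
The resulting polynomial has degree 3 and real coefficients as required.

p(z) = z^3 -17·z^2 + 99·z -203.


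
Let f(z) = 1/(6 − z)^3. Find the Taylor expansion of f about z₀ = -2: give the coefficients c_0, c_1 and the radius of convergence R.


Let w = z − z₀, so z = z₀ + w.
Then 6 − z = 6 − (z₀ + w) = (6 − z₀) − w = 8 − w.
f(z) = 1/(8 − w)^3 = (1/(8)^3) · (1 − w/(8))^{−3}.
By the binomial series (1−u)^{−3} = Σ_{n≥0} C(n+2, 2) u^n for |u|<1, with u = w/(8):
  c_n = C(n+2, 2) / (8)^(n+3).
  c_0 = 1/(8)^3 = 1/512.
  c_1 = 3/(8)^4 = 3/4096.
The series is valid for |w/d| < 1, i.e. |z − z₀| < |d|.
Radius of convergence: R = |6 − z₀| = |8| = 8 (distance from z₀ to the singularity z = 6).

c_0 = 1/512, c_1 = 3/4096; R = 8.


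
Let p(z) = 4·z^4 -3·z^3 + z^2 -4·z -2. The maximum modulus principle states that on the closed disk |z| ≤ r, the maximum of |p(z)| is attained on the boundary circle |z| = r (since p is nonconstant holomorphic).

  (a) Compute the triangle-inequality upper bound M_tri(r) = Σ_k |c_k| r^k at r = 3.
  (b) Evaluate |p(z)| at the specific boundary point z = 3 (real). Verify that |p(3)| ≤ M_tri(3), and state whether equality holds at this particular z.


Coefficients: c_0 = -2, c_1 = -4, c_2 = 1, c_3 = -3, c_4 = 4. Radius r = 3.
Part (a). Triangle bound: M_tri(r) = Σ_k |c_k| r^k
  = |-2|·3^0 + |-4|·3^1 + |1|·3^2 + |-3|·3^3 + |4|·3^4
  = 2 + 12 + 9 + 81 + 324 = 428.
This bounds M(r) := max_{|z|=r} |p(z)| from above; equality holds iff all terms c_k z^k can be made to align in phase at a single z on |z|=r.
Part (b). At z = 3 (real, on the circle |z| = r):
  p(3) = (-2)·3^0 + (-4)·3^1 + (1)·3^2 + (-3)·3^3 + (4)·3^4 = 238.
  |p(3)| = 238.
Check: |p(3)| = 238 ≤ 428 = M_tri(3). ✓ Equality does not hold at z = 3 (the coefficients have mixed signs, so the terms do not all align in phase there).

M_tri(3) = 428; |p(3)| = 238; equality at z=3: no.


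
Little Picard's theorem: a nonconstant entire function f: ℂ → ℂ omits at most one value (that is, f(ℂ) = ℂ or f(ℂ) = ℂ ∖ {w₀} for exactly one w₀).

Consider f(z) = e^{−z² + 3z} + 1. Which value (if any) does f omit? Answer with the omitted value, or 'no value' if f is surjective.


Little Picard bounds the complement of f(ℂ) to at most one point.
The exponent g(z) = −z² + 3z is a nonconstant polynomial, hence surjective onto ℂ. So e^{g(z)} takes every value in {e^w : w ∈ ℂ} = ℂ ∖ {0}. Adding 1 shifts the range to ℂ ∖ {1}. f omits exactly 1.

Omitted value: 1.


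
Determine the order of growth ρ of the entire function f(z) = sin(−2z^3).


Write sin(w) = (e^{iw} ± e^{−iw})/(2 or 2i), so |sin(w)| ≤ e^{|w|}. With w = −2z^3, |w| ≤ 2r^3 + 0 on |z|=r, giving M(r) ≤ e^{2r^3 + 0} and ρ ≤ 3. For the lower bound, choose z on |z|=r with -2z^3 purely imaginary of modulus 2r^3; then |sin(−2z^3)| grows like e^{2r^3}/2, so ρ ≥ 3. Hence ρ = 3.
Therefore ρ = 3.

Order ρ = 3.


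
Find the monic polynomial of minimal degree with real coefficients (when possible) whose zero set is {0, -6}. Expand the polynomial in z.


The polynomial is p(z) = ∏_{α ∈ S} (z − α), where S = {0, -6}.
Expanding the product yields: p(z) = z^2 + 6·z.
The resulting polynomial has degree 2 and real coefficients as required.

p(z) = z^2 + 6·z.


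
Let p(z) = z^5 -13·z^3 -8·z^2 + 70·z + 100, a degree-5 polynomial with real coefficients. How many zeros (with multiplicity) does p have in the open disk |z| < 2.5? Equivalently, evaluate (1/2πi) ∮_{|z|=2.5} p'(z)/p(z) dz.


The zeros of p are: (3 + 1i), (3 - 1i), (-2 + 1i), (-2 - 1i), -2.
Their magnitudes are: 3.162, 3.162, 2.236, 2.236, 2.
Zeros with |z| < R = 2.5: (-2 + 1i), (-2 - 1i), -2.
Count = 3.
By the argument principle, (1/2πi) ∮_{|z|=R} p'(z)/p(z) dz equals exactly this count.

Number of zeros inside |z| < 2.5: 3.


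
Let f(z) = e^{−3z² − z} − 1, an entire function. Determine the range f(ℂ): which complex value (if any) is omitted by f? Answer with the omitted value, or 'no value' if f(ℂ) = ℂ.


Little Picard bounds the complement of f(ℂ) to at most one point.
The exponent g(z) = −3z² − z is a nonconstant polynomial, hence surjective onto ℂ. So e^{g(z)} takes every value in {e^w : w ∈ ℂ} = ℂ ∖ {0}. Adding -1 shifts the range to ℂ ∖ {-1}. f omits exactly -1.

Omitted value: -1.


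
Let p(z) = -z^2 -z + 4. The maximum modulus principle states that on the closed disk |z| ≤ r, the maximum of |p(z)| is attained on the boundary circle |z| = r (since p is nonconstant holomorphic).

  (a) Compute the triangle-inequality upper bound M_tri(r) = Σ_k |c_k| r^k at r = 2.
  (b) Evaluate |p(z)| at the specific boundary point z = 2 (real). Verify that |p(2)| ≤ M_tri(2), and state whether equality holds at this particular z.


Coefficients: c_0 = 4, c_1 = -1, c_2 = -1. Radius r = 2.
Part (a). Triangle bound: M_tri(r) = Σ_k |c_k| r^k
  = |4|·2^0 + |-1|·2^1 + |-1|·2^2
  = 4 + 2 + 4 = 10.
This bounds M(r) := max_{|z|=r} |p(z)| from above; equality holds iff all terms c_k z^k can be made to align in phase at a single z on |z|=r.
Part (b). At z = 2 (real, on the circle |z| = r):
  p(2) = (4)·2^0 + (-1)·2^1 + (-1)·2^2 = -2.
  |p(2)| = 2.
Check: |p(2)| = 2 ≤ 10 = M_tri(2). ✓ Equality does not hold at z = 2 (the coefficients have mixed signs, so the terms do not all align in phase there).

M_tri(2) = 10; |p(2)| = 2; equality at z=2: no.


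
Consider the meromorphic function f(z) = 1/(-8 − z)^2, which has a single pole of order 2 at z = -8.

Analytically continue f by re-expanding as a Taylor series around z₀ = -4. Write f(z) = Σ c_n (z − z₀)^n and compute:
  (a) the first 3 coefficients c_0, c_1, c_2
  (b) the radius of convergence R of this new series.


Let w = z − z₀, so z = z₀ + w.
Then -8 − z = -8 − (z₀ + w) = (-8 − z₀) − w = -4 − w.
f(z) = 1/(-4 − w)^2 = (1/(-4)^2) · (1 − w/(-4))^{−2}.
By the binomial series (1−u)^{−2} = Σ_{n≥0} C(n+1, 1) u^n for |u|<1, with u = w/(-4):
  c_n = C(n+1, 1) / (-4)^(n+2).
  c_0 = 1/(-4)^2 = 1/16.
  c_1 = 2/(-4)^3 = -1/32.
  c_2 = 3/(-4)^4 = 3/256.
The series is valid for |w/d| < 1, i.e. |z − z₀| < |d|.
Radius of convergence: R = |-8 − z₀| = |-4| = 4 (distance from z₀ to the singularity z = -8).

c_0 = 1/16, c_1 = -1/32, c_2 = 3/256; R = 4.


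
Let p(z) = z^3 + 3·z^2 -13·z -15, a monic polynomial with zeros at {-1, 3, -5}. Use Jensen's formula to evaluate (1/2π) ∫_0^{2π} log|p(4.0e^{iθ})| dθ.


Zeros: -5, -1, 3; r = 4.0.
Inside |z| < r: -1, 3. Outside (|z| ≥ r): -5.
p(0) = -15, so log|p(0)| = log(15) = 2.7081.
Apply Jensen: I(r) = log|p(0)| + Σ_k log(r/|z_k|), summed over zeros inside |z| < r.
  log(r/|z_k|) for z_k = -1: log(4.0/1) = 1.3863
  log(r/|z_k|) for z_k = 3: log(4.0/3) = 0.2877
  Outside zeros (-5) contribute nothing to the Jensen sum.
Sum over inside zeros: 1.6740.
I(r) = log|p(0)| + (inside sum) = 2.7081 + 1.6740 = 4.3820.
Note: since some zeros are outside |z| ≤ r, the simplified n·log(r) form does NOT apply — only the inside zeros contribute.

I(r) ≈ 4.3820.


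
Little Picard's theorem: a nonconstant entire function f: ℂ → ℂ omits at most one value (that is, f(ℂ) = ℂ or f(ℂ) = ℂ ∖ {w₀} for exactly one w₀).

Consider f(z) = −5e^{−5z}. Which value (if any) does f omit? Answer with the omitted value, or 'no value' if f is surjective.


Little Picard bounds the complement of f(ℂ) to at most one point.
e^{−5z} is never zero on ℂ, so -5·e^{−5z} takes every value in ℂ ∖ {0}. Adding 0 shifts the range to ℂ ∖ {0}. Thus f omits exactly the value 0.

Omitted value: 0.


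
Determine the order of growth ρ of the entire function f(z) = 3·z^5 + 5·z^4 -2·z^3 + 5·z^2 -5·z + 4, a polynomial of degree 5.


|f(z)| ≤ Σ|c_k|·r^k = O(r^5) as r → ∞. Polynomial growth is O(e^{r^ε}) for every ε > 0 (since r^5/e^{r^ε} → 0), so ρ ≤ ε for all ε > 0, i.e. ρ = 0. Every nonconstant polynomial has order 0.
Therefore ρ = 0.

Order ρ = 0.


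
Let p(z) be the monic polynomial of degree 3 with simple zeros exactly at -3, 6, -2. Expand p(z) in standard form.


The polynomial is p(z) = ∏_{α ∈ S} (z − α), where S = {-3, 6, -2}.
Expanding the product yields: p(z) = z^3 -z^2 -24·z -36.
The resulting polynomial has degree 3 and real coefficients as required.

p(z) = z^3 -z^2 -24·z -36.


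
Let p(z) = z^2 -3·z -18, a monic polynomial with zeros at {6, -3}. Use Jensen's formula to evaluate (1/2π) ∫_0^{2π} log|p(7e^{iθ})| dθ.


Zeros: -3, 6; r = 7.
Inside |z| < r: -3, 6. Outside (|z| ≥ r): ∅.
p(0) = -18, so log|p(0)| = log(18) = 2.8904.
Apply Jensen: I(r) = log|p(0)| + Σ_k log(r/|z_k|), summed over zeros inside |z| < r.
  log(r/|z_k|) for z_k = 6: log(7/6) = 0.1542
  log(r/|z_k|) for z_k = -3: log(7/3) = 0.8473
Sum over inside zeros: 1.0014.
I(r) = log|p(0)| + (inside sum) = 2.8904 + 1.0014 = 3.8918.
Closed form (all zeros inside, monic): I(r) = n·log(r) = 2·log(7) = 3.8918. ✓

I(r) ≈ 3.8918.


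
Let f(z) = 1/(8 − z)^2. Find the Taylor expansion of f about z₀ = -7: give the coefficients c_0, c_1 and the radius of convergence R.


Let w = z − z₀, so z = z₀ + w.
Then 8 − z = 8 − (z₀ + w) = (8 − z₀) − w = 15 − w.
f(z) = 1/(15 − w)^2 = (1/(15)^2) · (1 − w/(15))^{−2}.
By the binomial series (1−u)^{−2} = Σ_{n≥0} C(n+1, 1) u^n for |u|<1, with u = w/(15):
  c_n = C(n+1, 1) / (15)^(n+2).
  c_0 = 1/(15)^2 = 1/225.
  c_1 = 2/(15)^3 = 2/3375.
The series is valid for |w/d| < 1, i.e. |z − z₀| < |d|.
Radius of convergence: R = |8 − z₀| = |15| = 15 (distance from z₀ to the singularity z = 8).

c_0 = 1/225, c_1 = 2/3375; R = 15.


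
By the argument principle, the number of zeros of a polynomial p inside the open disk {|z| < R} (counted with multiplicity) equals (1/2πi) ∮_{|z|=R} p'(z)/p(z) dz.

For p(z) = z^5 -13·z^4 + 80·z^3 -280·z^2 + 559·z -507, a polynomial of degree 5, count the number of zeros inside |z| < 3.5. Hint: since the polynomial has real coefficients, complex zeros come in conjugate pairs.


The zeros of p are: (2 + 3i), (2 - 3i), 3, (3 + 2i), (3 - 2i).
Their magnitudes are: 3.606, 3.606, 3, 3.606, 3.606.
Zeros with |z| < R = 3.5: 3.
Count = 1.
By the argument principle, (1/2πi) ∮_{|z|=R} p'(z)/p(z) dz equals exactly this count.

Number of zeros inside |z| < 3.5: 1.


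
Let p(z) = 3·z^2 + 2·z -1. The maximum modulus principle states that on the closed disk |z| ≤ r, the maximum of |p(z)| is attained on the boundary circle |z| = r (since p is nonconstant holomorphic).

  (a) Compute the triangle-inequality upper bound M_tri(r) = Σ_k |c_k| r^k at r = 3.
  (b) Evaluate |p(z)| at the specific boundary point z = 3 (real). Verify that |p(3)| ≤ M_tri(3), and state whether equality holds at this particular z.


Coefficients: c_0 = -1, c_1 = 2, c_2 = 3. Radius r = 3.
Part (a). Triangle bound: M_tri(r) = Σ_k |c_k| r^k
  = |-1|·3^0 + |2|·3^1 + |3|·3^2
  = 1 + 6 + 27 = 34.
This bounds M(r) := max_{|z|=r} |p(z)| from above; equality holds iff all terms c_k z^k can be made to align in phase at a single z on |z|=r.
Part (b). At z = 3 (real, on the circle |z| = r):
  p(3) = (-1)·3^0 + (2)·3^1 + (3)·3^2 = 32.
  |p(3)| = 32.
Check: |p(3)| = 32 ≤ 34 = M_tri(3). ✓ Equality does not hold at z = 3 (the coefficients have mixed signs, so the terms do not all align in phase there).

M_tri(3) = 34; |p(3)| = 32; equality at z=3: no.


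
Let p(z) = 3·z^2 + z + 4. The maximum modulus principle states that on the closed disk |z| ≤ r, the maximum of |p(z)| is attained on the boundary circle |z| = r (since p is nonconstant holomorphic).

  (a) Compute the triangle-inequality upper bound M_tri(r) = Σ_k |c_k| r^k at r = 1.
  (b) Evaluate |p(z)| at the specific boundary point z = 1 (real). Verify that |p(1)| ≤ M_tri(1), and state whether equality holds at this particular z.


Coefficients: c_0 = 4, c_1 = 1, c_2 = 3. Radius r = 1.
Part (a). Triangle bound: M_tri(r) = Σ_k |c_k| r^k
  = |4|·1^0 + |1|·1^1 + |3|·1^2
  = 4 + 1 + 3 = 8.
This bounds M(r) := max_{|z|=r} |p(z)| from above; equality holds iff all terms c_k z^k can be made to align in phase at a single z on |z|=r.
Part (b). At z = 1 (real, on the circle |z| = r):
  p(1) = (4)·1^0 + (1)·1^1 + (3)·1^2 = 8.
  |p(1)| = 8.
Since all nonzero coefficients share the same sign, |p(1)| = 8 = M_tri(1); the triangle bound is attained at z = 1, so in fact M(r) = 8.

M_tri(1) = 8; |p(1)| = 8; equality at z=1: yes.


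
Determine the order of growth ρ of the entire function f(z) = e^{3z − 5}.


|e^{3z − 5}| = e^{Re(3·z) + -5} ≤ e^{3|z|^1 + -5} = e^{3r^1 + -5} on |z| = r, so ρ ≤ 1. Choosing z on |z|=r so that 3·z is real positive (always possible by picking arg z appropriately) gives |f(z)| = e^{3r^1 + -5}, matching the bound. The additive constant -5 does not affect log log M(r) ~ 1·log r. Hence ρ = 1.
Therefore ρ = 1.

Order ρ = 1.


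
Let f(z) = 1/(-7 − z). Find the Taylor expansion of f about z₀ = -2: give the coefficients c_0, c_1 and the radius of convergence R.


Let w = z − z₀, so z = z₀ + w.
Then -7 − z = -7 − (z₀ + w) = (-7 − z₀) − w = -5 − w.
f(z) = 1/(-5 − w) = (1/(-5)) · 1/(1 − w/(-5)) = Σ_{n≥0} w^n / (-5)^(n+1).
So c_n = 1/(-5)^(n+1):
  c_0 = 1/(-5)^1 = -1/5.
  c_1 = 1/(-5)^2 = 1/25.
The series is valid for |w/d| < 1, i.e. |z − z₀| < |d|.
Radius of convergence: R = |-7 − z₀| = |-5| = 5 (distance from z₀ to the singularity z = -7).

c_0 = -1/5, c_1 = 1/25; R = 5.


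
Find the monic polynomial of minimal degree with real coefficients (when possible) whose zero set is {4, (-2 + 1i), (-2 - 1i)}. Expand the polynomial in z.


The polynomial is p(z) = ∏_{α ∈ S} (z − α), where S = {4, (-2 + 1i), (-2 - 1i)}.
Expanding the product yields: p(z) = z^3 -11·z -20.
Note conjugate pairs combine to real quadratics: (z − (-2+1i))(z − (-2−1i)) = z² + 4z + 5.
The resulting polynomial has degree 3 and real coefficients as required.

p(z) = z^3 -11·z -20.
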